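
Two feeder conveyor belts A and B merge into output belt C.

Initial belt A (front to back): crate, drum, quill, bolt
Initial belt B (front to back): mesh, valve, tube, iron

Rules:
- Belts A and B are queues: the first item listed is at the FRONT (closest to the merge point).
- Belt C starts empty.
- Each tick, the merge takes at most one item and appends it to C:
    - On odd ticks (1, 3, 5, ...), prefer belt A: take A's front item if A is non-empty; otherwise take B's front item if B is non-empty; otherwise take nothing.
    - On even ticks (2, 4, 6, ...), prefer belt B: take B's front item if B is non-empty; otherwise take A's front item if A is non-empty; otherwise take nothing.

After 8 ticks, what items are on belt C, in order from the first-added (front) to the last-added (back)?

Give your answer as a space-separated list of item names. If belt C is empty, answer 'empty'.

Tick 1: prefer A, take crate from A; A=[drum,quill,bolt] B=[mesh,valve,tube,iron] C=[crate]
Tick 2: prefer B, take mesh from B; A=[drum,quill,bolt] B=[valve,tube,iron] C=[crate,mesh]
Tick 3: prefer A, take drum from A; A=[quill,bolt] B=[valve,tube,iron] C=[crate,mesh,drum]
Tick 4: prefer B, take valve from B; A=[quill,bolt] B=[tube,iron] C=[crate,mesh,drum,valve]
Tick 5: prefer A, take quill from A; A=[bolt] B=[tube,iron] C=[crate,mesh,drum,valve,quill]
Tick 6: prefer B, take tube from B; A=[bolt] B=[iron] C=[crate,mesh,drum,valve,quill,tube]
Tick 7: prefer A, take bolt from A; A=[-] B=[iron] C=[crate,mesh,drum,valve,quill,tube,bolt]
Tick 8: prefer B, take iron from B; A=[-] B=[-] C=[crate,mesh,drum,valve,quill,tube,bolt,iron]

Answer: crate mesh drum valve quill tube bolt iron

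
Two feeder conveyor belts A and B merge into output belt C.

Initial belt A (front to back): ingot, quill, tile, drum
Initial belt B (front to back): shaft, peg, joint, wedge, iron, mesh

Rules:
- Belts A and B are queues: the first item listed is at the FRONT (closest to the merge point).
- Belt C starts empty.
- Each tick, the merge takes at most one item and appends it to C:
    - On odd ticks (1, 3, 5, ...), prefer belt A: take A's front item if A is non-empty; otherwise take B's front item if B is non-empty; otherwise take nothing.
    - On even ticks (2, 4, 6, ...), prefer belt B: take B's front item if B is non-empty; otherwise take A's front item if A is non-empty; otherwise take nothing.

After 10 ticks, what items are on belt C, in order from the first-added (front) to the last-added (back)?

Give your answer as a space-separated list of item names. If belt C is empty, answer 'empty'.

Tick 1: prefer A, take ingot from A; A=[quill,tile,drum] B=[shaft,peg,joint,wedge,iron,mesh] C=[ingot]
Tick 2: prefer B, take shaft from B; A=[quill,tile,drum] B=[peg,joint,wedge,iron,mesh] C=[ingot,shaft]
Tick 3: prefer A, take quill from A; A=[tile,drum] B=[peg,joint,wedge,iron,mesh] C=[ingot,shaft,quill]
Tick 4: prefer B, take peg from B; A=[tile,drum] B=[joint,wedge,iron,mesh] C=[ingot,shaft,quill,peg]
Tick 5: prefer A, take tile from A; A=[drum] B=[joint,wedge,iron,mesh] C=[ingot,shaft,quill,peg,tile]
Tick 6: prefer B, take joint from B; A=[drum] B=[wedge,iron,mesh] C=[ingot,shaft,quill,peg,tile,joint]
Tick 7: prefer A, take drum from A; A=[-] B=[wedge,iron,mesh] C=[ingot,shaft,quill,peg,tile,joint,drum]
Tick 8: prefer B, take wedge from B; A=[-] B=[iron,mesh] C=[ingot,shaft,quill,peg,tile,joint,drum,wedge]
Tick 9: prefer A, take iron from B; A=[-] B=[mesh] C=[ingot,shaft,quill,peg,tile,joint,drum,wedge,iron]
Tick 10: prefer B, take mesh from B; A=[-] B=[-] C=[ingot,shaft,quill,peg,tile,joint,drum,wedge,iron,mesh]

Answer: ingot shaft quill peg tile joint drum wedge iron mesh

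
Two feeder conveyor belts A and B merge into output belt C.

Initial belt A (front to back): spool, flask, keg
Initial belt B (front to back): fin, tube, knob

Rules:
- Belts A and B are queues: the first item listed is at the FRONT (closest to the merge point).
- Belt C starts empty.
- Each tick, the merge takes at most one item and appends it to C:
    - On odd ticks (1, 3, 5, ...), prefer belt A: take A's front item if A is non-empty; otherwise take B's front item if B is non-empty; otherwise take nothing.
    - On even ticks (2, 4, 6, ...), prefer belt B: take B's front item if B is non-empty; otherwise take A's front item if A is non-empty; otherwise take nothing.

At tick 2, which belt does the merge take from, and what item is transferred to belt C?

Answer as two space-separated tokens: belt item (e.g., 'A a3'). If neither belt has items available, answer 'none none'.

Tick 1: prefer A, take spool from A; A=[flask,keg] B=[fin,tube,knob] C=[spool]
Tick 2: prefer B, take fin from B; A=[flask,keg] B=[tube,knob] C=[spool,fin]

Answer: B fin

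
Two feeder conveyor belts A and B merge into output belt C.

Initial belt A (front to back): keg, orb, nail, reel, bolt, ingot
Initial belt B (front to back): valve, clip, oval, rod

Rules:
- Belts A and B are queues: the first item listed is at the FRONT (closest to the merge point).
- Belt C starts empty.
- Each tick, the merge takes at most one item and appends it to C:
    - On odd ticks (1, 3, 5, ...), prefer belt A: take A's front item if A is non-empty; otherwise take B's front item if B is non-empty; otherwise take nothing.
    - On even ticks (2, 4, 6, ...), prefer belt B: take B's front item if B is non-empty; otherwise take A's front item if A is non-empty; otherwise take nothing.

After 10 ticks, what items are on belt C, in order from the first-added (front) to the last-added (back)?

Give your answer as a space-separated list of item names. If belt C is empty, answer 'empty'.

Tick 1: prefer A, take keg from A; A=[orb,nail,reel,bolt,ingot] B=[valve,clip,oval,rod] C=[keg]
Tick 2: prefer B, take valve from B; A=[orb,nail,reel,bolt,ingot] B=[clip,oval,rod] C=[keg,valve]
Tick 3: prefer A, take orb from A; A=[nail,reel,bolt,ingot] B=[clip,oval,rod] C=[keg,valve,orb]
Tick 4: prefer B, take clip from B; A=[nail,reel,bolt,ingot] B=[oval,rod] C=[keg,valve,orb,clip]
Tick 5: prefer A, take nail from A; A=[reel,bolt,ingot] B=[oval,rod] C=[keg,valve,orb,clip,nail]
Tick 6: prefer B, take oval from B; A=[reel,bolt,ingot] B=[rod] C=[keg,valve,orb,clip,nail,oval]
Tick 7: prefer A, take reel from A; A=[bolt,ingot] B=[rod] C=[keg,valve,orb,clip,nail,oval,reel]
Tick 8: prefer B, take rod from B; A=[bolt,ingot] B=[-] C=[keg,valve,orb,clip,nail,oval,reel,rod]
Tick 9: prefer A, take bolt from A; A=[ingot] B=[-] C=[keg,valve,orb,clip,nail,oval,reel,rod,bolt]
Tick 10: prefer B, take ingot from A; A=[-] B=[-] C=[keg,valve,orb,clip,nail,oval,reel,rod,bolt,ingot]

Answer: keg valve orb clip nail oval reel rod bolt ingot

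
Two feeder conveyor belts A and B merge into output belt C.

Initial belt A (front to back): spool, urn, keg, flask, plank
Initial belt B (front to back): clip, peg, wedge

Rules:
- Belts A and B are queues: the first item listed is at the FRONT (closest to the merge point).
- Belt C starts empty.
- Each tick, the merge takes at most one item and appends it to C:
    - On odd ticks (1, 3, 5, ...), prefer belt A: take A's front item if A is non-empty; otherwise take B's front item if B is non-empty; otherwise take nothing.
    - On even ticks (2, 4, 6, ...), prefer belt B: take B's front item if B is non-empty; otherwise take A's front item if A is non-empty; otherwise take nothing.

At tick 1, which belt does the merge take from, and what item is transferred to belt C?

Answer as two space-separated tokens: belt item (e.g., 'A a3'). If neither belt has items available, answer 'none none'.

Answer: A spool

Derivation:
Tick 1: prefer A, take spool from A; A=[urn,keg,flask,plank] B=[clip,peg,wedge] C=[spool]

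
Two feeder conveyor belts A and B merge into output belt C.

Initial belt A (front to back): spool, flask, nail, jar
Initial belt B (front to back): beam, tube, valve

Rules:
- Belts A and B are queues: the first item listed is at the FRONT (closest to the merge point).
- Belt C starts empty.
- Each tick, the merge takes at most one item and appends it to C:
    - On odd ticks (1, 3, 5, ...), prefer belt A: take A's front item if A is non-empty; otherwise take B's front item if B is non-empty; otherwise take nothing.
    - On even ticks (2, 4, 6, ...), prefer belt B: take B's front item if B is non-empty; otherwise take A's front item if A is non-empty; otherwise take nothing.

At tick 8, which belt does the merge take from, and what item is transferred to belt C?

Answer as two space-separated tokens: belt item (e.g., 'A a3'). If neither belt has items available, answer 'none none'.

Tick 1: prefer A, take spool from A; A=[flask,nail,jar] B=[beam,tube,valve] C=[spool]
Tick 2: prefer B, take beam from B; A=[flask,nail,jar] B=[tube,valve] C=[spool,beam]
Tick 3: prefer A, take flask from A; A=[nail,jar] B=[tube,valve] C=[spool,beam,flask]
Tick 4: prefer B, take tube from B; A=[nail,jar] B=[valve] C=[spool,beam,flask,tube]
Tick 5: prefer A, take nail from A; A=[jar] B=[valve] C=[spool,beam,flask,tube,nail]
Tick 6: prefer B, take valve from B; A=[jar] B=[-] C=[spool,beam,flask,tube,nail,valve]
Tick 7: prefer A, take jar from A; A=[-] B=[-] C=[spool,beam,flask,tube,nail,valve,jar]
Tick 8: prefer B, both empty, nothing taken; A=[-] B=[-] C=[spool,beam,flask,tube,nail,valve,jar]

Answer: none none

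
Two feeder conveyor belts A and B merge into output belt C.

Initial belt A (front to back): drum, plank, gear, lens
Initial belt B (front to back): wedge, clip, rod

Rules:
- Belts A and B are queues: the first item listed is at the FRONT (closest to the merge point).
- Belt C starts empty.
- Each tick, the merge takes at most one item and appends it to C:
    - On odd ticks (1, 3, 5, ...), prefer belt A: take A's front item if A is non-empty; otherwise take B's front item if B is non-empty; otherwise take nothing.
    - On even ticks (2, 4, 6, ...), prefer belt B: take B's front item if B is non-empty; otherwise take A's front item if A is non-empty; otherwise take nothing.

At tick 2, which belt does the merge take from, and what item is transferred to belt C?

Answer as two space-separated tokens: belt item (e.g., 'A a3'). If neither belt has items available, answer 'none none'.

Tick 1: prefer A, take drum from A; A=[plank,gear,lens] B=[wedge,clip,rod] C=[drum]
Tick 2: prefer B, take wedge from B; A=[plank,gear,lens] B=[clip,rod] C=[drum,wedge]

Answer: B wedge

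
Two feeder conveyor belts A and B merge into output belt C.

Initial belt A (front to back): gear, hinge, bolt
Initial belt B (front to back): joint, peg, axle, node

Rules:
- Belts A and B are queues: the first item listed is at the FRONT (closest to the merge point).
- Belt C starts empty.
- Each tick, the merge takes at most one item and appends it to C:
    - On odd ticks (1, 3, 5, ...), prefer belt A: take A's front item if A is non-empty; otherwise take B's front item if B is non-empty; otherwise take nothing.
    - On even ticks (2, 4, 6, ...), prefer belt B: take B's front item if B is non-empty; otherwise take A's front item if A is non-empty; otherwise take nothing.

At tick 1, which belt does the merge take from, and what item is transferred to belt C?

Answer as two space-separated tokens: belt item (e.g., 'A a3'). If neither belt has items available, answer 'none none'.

Answer: A gear

Derivation:
Tick 1: prefer A, take gear from A; A=[hinge,bolt] B=[joint,peg,axle,node] C=[gear]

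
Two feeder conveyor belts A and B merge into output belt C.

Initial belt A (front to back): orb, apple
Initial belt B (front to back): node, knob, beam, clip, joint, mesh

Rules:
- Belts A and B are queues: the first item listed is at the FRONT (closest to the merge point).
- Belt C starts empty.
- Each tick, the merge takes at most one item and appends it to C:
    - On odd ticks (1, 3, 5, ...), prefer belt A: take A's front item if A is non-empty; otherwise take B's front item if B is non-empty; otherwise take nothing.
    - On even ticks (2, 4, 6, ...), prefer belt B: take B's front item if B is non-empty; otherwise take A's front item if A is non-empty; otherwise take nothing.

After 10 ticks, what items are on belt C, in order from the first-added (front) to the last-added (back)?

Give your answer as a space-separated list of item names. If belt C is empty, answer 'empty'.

Answer: orb node apple knob beam clip joint mesh

Derivation:
Tick 1: prefer A, take orb from A; A=[apple] B=[node,knob,beam,clip,joint,mesh] C=[orb]
Tick 2: prefer B, take node from B; A=[apple] B=[knob,beam,clip,joint,mesh] C=[orb,node]
Tick 3: prefer A, take apple from A; A=[-] B=[knob,beam,clip,joint,mesh] C=[orb,node,apple]
Tick 4: prefer B, take knob from B; A=[-] B=[beam,clip,joint,mesh] C=[orb,node,apple,knob]
Tick 5: prefer A, take beam from B; A=[-] B=[clip,joint,mesh] C=[orb,node,apple,knob,beam]
Tick 6: prefer B, take clip from B; A=[-] B=[joint,mesh] C=[orb,node,apple,knob,beam,clip]
Tick 7: prefer A, take joint from B; A=[-] B=[mesh] C=[orb,node,apple,knob,beam,clip,joint]
Tick 8: prefer B, take mesh from B; A=[-] B=[-] C=[orb,node,apple,knob,beam,clip,joint,mesh]
Tick 9: prefer A, both empty, nothing taken; A=[-] B=[-] C=[orb,node,apple,knob,beam,clip,joint,mesh]
Tick 10: prefer B, both empty, nothing taken; A=[-] B=[-] C=[orb,node,apple,knob,beam,clip,joint,mesh]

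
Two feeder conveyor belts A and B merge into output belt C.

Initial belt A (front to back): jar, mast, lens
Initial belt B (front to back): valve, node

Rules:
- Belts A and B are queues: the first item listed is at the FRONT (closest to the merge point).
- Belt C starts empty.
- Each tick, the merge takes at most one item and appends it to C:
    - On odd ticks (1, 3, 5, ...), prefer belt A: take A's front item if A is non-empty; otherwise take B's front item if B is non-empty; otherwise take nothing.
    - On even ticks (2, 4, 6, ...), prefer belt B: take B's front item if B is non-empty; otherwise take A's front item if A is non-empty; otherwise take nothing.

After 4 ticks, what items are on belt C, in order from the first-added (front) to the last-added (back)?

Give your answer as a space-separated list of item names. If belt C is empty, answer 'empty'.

Answer: jar valve mast node

Derivation:
Tick 1: prefer A, take jar from A; A=[mast,lens] B=[valve,node] C=[jar]
Tick 2: prefer B, take valve from B; A=[mast,lens] B=[node] C=[jar,valve]
Tick 3: prefer A, take mast from A; A=[lens] B=[node] C=[jar,valve,mast]
Tick 4: prefer B, take node from B; A=[lens] B=[-] C=[jar,valve,mast,node]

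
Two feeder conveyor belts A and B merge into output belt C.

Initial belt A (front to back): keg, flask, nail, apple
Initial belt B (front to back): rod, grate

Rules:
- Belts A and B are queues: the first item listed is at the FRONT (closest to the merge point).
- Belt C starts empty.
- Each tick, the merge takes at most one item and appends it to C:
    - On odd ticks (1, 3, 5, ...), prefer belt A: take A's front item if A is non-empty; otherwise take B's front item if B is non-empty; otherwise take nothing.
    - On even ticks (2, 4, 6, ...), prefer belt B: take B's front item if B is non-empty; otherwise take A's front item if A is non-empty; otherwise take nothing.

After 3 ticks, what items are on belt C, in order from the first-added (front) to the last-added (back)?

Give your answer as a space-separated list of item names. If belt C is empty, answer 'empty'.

Tick 1: prefer A, take keg from A; A=[flask,nail,apple] B=[rod,grate] C=[keg]
Tick 2: prefer B, take rod from B; A=[flask,nail,apple] B=[grate] C=[keg,rod]
Tick 3: prefer A, take flask from A; A=[nail,apple] B=[grate] C=[keg,rod,flask]

Answer: keg rod flask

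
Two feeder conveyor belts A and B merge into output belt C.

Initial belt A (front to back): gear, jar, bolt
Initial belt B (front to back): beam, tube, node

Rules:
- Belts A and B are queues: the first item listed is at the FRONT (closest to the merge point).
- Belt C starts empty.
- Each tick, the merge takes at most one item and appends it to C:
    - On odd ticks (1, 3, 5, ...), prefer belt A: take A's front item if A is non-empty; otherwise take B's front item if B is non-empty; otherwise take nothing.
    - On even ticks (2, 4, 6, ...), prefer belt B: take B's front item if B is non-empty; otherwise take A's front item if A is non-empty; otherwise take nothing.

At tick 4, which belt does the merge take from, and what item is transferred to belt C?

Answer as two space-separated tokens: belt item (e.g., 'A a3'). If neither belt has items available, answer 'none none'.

Tick 1: prefer A, take gear from A; A=[jar,bolt] B=[beam,tube,node] C=[gear]
Tick 2: prefer B, take beam from B; A=[jar,bolt] B=[tube,node] C=[gear,beam]
Tick 3: prefer A, take jar from A; A=[bolt] B=[tube,node] C=[gear,beam,jar]
Tick 4: prefer B, take tube from B; A=[bolt] B=[node] C=[gear,beam,jar,tube]

Answer: B tube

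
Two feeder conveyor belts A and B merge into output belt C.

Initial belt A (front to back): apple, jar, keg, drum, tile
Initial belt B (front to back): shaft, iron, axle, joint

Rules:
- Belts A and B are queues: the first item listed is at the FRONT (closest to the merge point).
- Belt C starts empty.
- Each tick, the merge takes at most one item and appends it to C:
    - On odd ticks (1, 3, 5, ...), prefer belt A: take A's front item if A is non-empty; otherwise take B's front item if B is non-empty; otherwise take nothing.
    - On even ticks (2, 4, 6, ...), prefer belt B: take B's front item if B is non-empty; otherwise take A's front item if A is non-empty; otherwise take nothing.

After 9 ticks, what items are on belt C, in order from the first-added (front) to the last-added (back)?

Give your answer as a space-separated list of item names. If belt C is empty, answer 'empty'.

Answer: apple shaft jar iron keg axle drum joint tile

Derivation:
Tick 1: prefer A, take apple from A; A=[jar,keg,drum,tile] B=[shaft,iron,axle,joint] C=[apple]
Tick 2: prefer B, take shaft from B; A=[jar,keg,drum,tile] B=[iron,axle,joint] C=[apple,shaft]
Tick 3: prefer A, take jar from A; A=[keg,drum,tile] B=[iron,axle,joint] C=[apple,shaft,jar]
Tick 4: prefer B, take iron from B; A=[keg,drum,tile] B=[axle,joint] C=[apple,shaft,jar,iron]
Tick 5: prefer A, take keg from A; A=[drum,tile] B=[axle,joint] C=[apple,shaft,jar,iron,keg]
Tick 6: prefer B, take axle from B; A=[drum,tile] B=[joint] C=[apple,shaft,jar,iron,keg,axle]
Tick 7: prefer A, take drum from A; A=[tile] B=[joint] C=[apple,shaft,jar,iron,keg,axle,drum]
Tick 8: prefer B, take joint from B; A=[tile] B=[-] C=[apple,shaft,jar,iron,keg,axle,drum,joint]
Tick 9: prefer A, take tile from A; A=[-] B=[-] C=[apple,shaft,jar,iron,keg,axle,drum,joint,tile]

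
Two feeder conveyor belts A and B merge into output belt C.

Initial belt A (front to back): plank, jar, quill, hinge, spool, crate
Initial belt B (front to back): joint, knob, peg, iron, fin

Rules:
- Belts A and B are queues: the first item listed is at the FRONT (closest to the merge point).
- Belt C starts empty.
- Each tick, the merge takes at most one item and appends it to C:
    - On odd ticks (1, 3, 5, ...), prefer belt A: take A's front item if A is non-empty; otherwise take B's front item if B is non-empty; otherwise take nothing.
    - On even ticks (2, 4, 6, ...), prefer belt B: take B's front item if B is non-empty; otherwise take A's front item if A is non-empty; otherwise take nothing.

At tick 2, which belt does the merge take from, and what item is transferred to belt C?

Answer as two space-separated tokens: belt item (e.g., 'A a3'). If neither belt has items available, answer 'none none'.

Answer: B joint

Derivation:
Tick 1: prefer A, take plank from A; A=[jar,quill,hinge,spool,crate] B=[joint,knob,peg,iron,fin] C=[plank]
Tick 2: prefer B, take joint from B; A=[jar,quill,hinge,spool,crate] B=[knob,peg,iron,fin] C=[plank,joint]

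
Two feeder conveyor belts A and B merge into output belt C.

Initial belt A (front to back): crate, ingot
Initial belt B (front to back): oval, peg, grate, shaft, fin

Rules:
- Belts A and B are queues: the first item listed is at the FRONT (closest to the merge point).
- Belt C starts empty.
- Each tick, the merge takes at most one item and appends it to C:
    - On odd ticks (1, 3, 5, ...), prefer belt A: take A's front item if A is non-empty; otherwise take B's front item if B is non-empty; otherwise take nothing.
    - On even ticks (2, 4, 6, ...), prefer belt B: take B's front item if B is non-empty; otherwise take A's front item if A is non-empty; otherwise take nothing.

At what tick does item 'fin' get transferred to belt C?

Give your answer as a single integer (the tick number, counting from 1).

Tick 1: prefer A, take crate from A; A=[ingot] B=[oval,peg,grate,shaft,fin] C=[crate]
Tick 2: prefer B, take oval from B; A=[ingot] B=[peg,grate,shaft,fin] C=[crate,oval]
Tick 3: prefer A, take ingot from A; A=[-] B=[peg,grate,shaft,fin] C=[crate,oval,ingot]
Tick 4: prefer B, take peg from B; A=[-] B=[grate,shaft,fin] C=[crate,oval,ingot,peg]
Tick 5: prefer A, take grate from B; A=[-] B=[shaft,fin] C=[crate,oval,ingot,peg,grate]
Tick 6: prefer B, take shaft from B; A=[-] B=[fin] C=[crate,oval,ingot,peg,grate,shaft]
Tick 7: prefer A, take fin from B; A=[-] B=[-] C=[crate,oval,ingot,peg,grate,shaft,fin]

Answer: 7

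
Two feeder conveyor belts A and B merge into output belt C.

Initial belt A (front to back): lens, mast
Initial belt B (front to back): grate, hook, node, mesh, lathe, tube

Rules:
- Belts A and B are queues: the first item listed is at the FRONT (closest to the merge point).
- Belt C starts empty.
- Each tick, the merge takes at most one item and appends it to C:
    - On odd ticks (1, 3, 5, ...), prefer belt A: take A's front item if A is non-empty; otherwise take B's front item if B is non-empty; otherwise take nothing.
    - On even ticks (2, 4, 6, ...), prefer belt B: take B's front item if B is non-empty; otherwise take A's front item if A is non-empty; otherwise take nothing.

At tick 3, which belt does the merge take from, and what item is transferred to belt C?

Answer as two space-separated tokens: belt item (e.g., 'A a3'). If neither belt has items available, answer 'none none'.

Answer: A mast

Derivation:
Tick 1: prefer A, take lens from A; A=[mast] B=[grate,hook,node,mesh,lathe,tube] C=[lens]
Tick 2: prefer B, take grate from B; A=[mast] B=[hook,node,mesh,lathe,tube] C=[lens,grate]
Tick 3: prefer A, take mast from A; A=[-] B=[hook,node,mesh,lathe,tube] C=[lens,grate,mast]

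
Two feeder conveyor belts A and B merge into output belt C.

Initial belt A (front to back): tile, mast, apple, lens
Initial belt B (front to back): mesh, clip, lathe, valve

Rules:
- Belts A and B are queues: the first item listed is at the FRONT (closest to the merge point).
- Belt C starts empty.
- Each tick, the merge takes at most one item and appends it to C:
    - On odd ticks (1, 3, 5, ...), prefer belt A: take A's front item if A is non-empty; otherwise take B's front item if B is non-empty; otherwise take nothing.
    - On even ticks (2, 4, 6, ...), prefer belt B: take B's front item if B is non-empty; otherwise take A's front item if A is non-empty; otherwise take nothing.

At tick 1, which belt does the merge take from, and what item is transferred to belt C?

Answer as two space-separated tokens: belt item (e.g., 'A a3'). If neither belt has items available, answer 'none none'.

Answer: A tile

Derivation:
Tick 1: prefer A, take tile from A; A=[mast,apple,lens] B=[mesh,clip,lathe,valve] C=[tile]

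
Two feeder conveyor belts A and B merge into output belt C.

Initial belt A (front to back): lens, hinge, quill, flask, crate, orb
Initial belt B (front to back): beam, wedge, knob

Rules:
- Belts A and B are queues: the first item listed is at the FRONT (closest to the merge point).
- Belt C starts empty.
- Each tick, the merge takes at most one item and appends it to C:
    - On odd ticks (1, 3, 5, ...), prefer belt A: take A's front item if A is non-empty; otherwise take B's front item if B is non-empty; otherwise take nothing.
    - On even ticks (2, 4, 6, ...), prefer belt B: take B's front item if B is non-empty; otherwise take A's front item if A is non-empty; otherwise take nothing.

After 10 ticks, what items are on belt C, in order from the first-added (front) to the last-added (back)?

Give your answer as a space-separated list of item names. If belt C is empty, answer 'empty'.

Answer: lens beam hinge wedge quill knob flask crate orb

Derivation:
Tick 1: prefer A, take lens from A; A=[hinge,quill,flask,crate,orb] B=[beam,wedge,knob] C=[lens]
Tick 2: prefer B, take beam from B; A=[hinge,quill,flask,crate,orb] B=[wedge,knob] C=[lens,beam]
Tick 3: prefer A, take hinge from A; A=[quill,flask,crate,orb] B=[wedge,knob] C=[lens,beam,hinge]
Tick 4: prefer B, take wedge from B; A=[quill,flask,crate,orb] B=[knob] C=[lens,beam,hinge,wedge]
Tick 5: prefer A, take quill from A; A=[flask,crate,orb] B=[knob] C=[lens,beam,hinge,wedge,quill]
Tick 6: prefer B, take knob from B; A=[flask,crate,orb] B=[-] C=[lens,beam,hinge,wedge,quill,knob]
Tick 7: prefer A, take flask from A; A=[crate,orb] B=[-] C=[lens,beam,hinge,wedge,quill,knob,flask]
Tick 8: prefer B, take crate from A; A=[orb] B=[-] C=[lens,beam,hinge,wedge,quill,knob,flask,crate]
Tick 9: prefer A, take orb from A; A=[-] B=[-] C=[lens,beam,hinge,wedge,quill,knob,flask,crate,orb]
Tick 10: prefer B, both empty, nothing taken; A=[-] B=[-] C=[lens,beam,hinge,wedge,quill,knob,flask,crate,orb]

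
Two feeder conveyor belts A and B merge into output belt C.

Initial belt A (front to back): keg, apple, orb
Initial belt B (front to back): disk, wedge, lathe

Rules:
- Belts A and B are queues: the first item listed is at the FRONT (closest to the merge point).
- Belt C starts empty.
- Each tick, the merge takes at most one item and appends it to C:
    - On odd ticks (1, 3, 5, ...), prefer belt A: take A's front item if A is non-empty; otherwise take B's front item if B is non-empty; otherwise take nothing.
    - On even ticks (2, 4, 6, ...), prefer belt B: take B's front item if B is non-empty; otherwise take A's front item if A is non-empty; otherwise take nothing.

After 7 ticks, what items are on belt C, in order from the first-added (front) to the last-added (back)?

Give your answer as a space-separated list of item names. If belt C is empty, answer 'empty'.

Tick 1: prefer A, take keg from A; A=[apple,orb] B=[disk,wedge,lathe] C=[keg]
Tick 2: prefer B, take disk from B; A=[apple,orb] B=[wedge,lathe] C=[keg,disk]
Tick 3: prefer A, take apple from A; A=[orb] B=[wedge,lathe] C=[keg,disk,apple]
Tick 4: prefer B, take wedge from B; A=[orb] B=[lathe] C=[keg,disk,apple,wedge]
Tick 5: prefer A, take orb from A; A=[-] B=[lathe] C=[keg,disk,apple,wedge,orb]
Tick 6: prefer B, take lathe from B; A=[-] B=[-] C=[keg,disk,apple,wedge,orb,lathe]
Tick 7: prefer A, both empty, nothing taken; A=[-] B=[-] C=[keg,disk,apple,wedge,orb,lathe]

Answer: keg disk apple wedge orb lathe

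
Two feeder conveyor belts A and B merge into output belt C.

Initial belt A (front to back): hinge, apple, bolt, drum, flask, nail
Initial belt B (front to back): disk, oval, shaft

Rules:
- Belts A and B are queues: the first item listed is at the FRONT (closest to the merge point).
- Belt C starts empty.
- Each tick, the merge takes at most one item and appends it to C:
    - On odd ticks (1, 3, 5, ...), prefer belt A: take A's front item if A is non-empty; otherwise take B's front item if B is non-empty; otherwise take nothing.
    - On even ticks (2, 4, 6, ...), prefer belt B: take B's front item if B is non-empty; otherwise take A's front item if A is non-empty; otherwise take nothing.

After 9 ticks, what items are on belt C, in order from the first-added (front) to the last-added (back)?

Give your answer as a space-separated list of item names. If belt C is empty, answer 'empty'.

Answer: hinge disk apple oval bolt shaft drum flask nail

Derivation:
Tick 1: prefer A, take hinge from A; A=[apple,bolt,drum,flask,nail] B=[disk,oval,shaft] C=[hinge]
Tick 2: prefer B, take disk from B; A=[apple,bolt,drum,flask,nail] B=[oval,shaft] C=[hinge,disk]
Tick 3: prefer A, take apple from A; A=[bolt,drum,flask,nail] B=[oval,shaft] C=[hinge,disk,apple]
Tick 4: prefer B, take oval from B; A=[bolt,drum,flask,nail] B=[shaft] C=[hinge,disk,apple,oval]
Tick 5: prefer A, take bolt from A; A=[drum,flask,nail] B=[shaft] C=[hinge,disk,apple,oval,bolt]
Tick 6: prefer B, take shaft from B; A=[drum,flask,nail] B=[-] C=[hinge,disk,apple,oval,bolt,shaft]
Tick 7: prefer A, take drum from A; A=[flask,nail] B=[-] C=[hinge,disk,apple,oval,bolt,shaft,drum]
Tick 8: prefer B, take flask from A; A=[nail] B=[-] C=[hinge,disk,apple,oval,bolt,shaft,drum,flask]
Tick 9: prefer A, take nail from A; A=[-] B=[-] C=[hinge,disk,apple,oval,bolt,shaft,drum,flask,nail]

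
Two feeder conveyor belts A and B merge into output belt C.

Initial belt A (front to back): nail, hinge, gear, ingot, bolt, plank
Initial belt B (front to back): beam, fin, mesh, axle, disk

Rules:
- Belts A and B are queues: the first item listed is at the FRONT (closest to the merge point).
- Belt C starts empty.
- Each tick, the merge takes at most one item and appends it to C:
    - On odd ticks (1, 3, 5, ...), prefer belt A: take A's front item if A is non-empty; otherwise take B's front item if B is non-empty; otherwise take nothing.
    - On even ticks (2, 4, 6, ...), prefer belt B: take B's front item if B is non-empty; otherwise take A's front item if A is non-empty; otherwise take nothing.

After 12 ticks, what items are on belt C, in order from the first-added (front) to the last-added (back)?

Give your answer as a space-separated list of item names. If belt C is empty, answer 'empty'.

Tick 1: prefer A, take nail from A; A=[hinge,gear,ingot,bolt,plank] B=[beam,fin,mesh,axle,disk] C=[nail]
Tick 2: prefer B, take beam from B; A=[hinge,gear,ingot,bolt,plank] B=[fin,mesh,axle,disk] C=[nail,beam]
Tick 3: prefer A, take hinge from A; A=[gear,ingot,bolt,plank] B=[fin,mesh,axle,disk] C=[nail,beam,hinge]
Tick 4: prefer B, take fin from B; A=[gear,ingot,bolt,plank] B=[mesh,axle,disk] C=[nail,beam,hinge,fin]
Tick 5: prefer A, take gear from A; A=[ingot,bolt,plank] B=[mesh,axle,disk] C=[nail,beam,hinge,fin,gear]
Tick 6: prefer B, take mesh from B; A=[ingot,bolt,plank] B=[axle,disk] C=[nail,beam,hinge,fin,gear,mesh]
Tick 7: prefer A, take ingot from A; A=[bolt,plank] B=[axle,disk] C=[nail,beam,hinge,fin,gear,mesh,ingot]
Tick 8: prefer B, take axle from B; A=[bolt,plank] B=[disk] C=[nail,beam,hinge,fin,gear,mesh,ingot,axle]
Tick 9: prefer A, take bolt from A; A=[plank] B=[disk] C=[nail,beam,hinge,fin,gear,mesh,ingot,axle,bolt]
Tick 10: prefer B, take disk from B; A=[plank] B=[-] C=[nail,beam,hinge,fin,gear,mesh,ingot,axle,bolt,disk]
Tick 11: prefer A, take plank from A; A=[-] B=[-] C=[nail,beam,hinge,fin,gear,mesh,ingot,axle,bolt,disk,plank]
Tick 12: prefer B, both empty, nothing taken; A=[-] B=[-] C=[nail,beam,hinge,fin,gear,mesh,ingot,axle,bolt,disk,plank]

Answer: nail beam hinge fin gear mesh ingot axle bolt disk plank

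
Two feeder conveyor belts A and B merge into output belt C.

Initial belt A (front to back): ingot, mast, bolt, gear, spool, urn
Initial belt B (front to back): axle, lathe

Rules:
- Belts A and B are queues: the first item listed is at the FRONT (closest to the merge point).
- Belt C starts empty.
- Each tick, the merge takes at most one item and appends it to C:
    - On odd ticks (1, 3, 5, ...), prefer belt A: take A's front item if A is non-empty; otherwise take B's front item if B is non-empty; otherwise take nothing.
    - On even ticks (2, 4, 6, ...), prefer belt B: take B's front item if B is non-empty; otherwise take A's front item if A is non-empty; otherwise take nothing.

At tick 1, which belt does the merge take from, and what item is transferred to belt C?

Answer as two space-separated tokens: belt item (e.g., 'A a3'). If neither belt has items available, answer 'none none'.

Answer: A ingot

Derivation:
Tick 1: prefer A, take ingot from A; A=[mast,bolt,gear,spool,urn] B=[axle,lathe] C=[ingot]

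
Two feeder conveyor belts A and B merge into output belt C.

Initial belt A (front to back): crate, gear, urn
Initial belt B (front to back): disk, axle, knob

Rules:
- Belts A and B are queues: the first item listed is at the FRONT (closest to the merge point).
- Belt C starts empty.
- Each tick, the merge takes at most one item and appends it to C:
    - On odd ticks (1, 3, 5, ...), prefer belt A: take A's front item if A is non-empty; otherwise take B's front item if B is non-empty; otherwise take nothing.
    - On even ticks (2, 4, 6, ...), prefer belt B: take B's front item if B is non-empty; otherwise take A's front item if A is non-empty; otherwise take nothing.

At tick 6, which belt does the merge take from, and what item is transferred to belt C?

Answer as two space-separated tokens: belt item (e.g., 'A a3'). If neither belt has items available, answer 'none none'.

Tick 1: prefer A, take crate from A; A=[gear,urn] B=[disk,axle,knob] C=[crate]
Tick 2: prefer B, take disk from B; A=[gear,urn] B=[axle,knob] C=[crate,disk]
Tick 3: prefer A, take gear from A; A=[urn] B=[axle,knob] C=[crate,disk,gear]
Tick 4: prefer B, take axle from B; A=[urn] B=[knob] C=[crate,disk,gear,axle]
Tick 5: prefer A, take urn from A; A=[-] B=[knob] C=[crate,disk,gear,axle,urn]
Tick 6: prefer B, take knob from B; A=[-] B=[-] C=[crate,disk,gear,axle,urn,knob]

Answer: B knob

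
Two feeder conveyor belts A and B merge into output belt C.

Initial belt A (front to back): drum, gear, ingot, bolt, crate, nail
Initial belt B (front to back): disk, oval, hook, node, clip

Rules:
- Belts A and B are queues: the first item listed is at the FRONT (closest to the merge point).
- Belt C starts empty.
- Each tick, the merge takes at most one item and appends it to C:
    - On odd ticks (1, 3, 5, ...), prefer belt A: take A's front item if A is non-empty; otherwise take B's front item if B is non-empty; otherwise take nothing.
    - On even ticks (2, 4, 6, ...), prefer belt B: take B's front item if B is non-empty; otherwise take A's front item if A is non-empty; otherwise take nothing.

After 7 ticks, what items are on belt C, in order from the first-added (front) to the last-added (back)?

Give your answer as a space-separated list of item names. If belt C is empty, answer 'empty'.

Tick 1: prefer A, take drum from A; A=[gear,ingot,bolt,crate,nail] B=[disk,oval,hook,node,clip] C=[drum]
Tick 2: prefer B, take disk from B; A=[gear,ingot,bolt,crate,nail] B=[oval,hook,node,clip] C=[drum,disk]
Tick 3: prefer A, take gear from A; A=[ingot,bolt,crate,nail] B=[oval,hook,node,clip] C=[drum,disk,gear]
Tick 4: prefer B, take oval from B; A=[ingot,bolt,crate,nail] B=[hook,node,clip] C=[drum,disk,gear,oval]
Tick 5: prefer A, take ingot from A; A=[bolt,crate,nail] B=[hook,node,clip] C=[drum,disk,gear,oval,ingot]
Tick 6: prefer B, take hook from B; A=[bolt,crate,nail] B=[node,clip] C=[drum,disk,gear,oval,ingot,hook]
Tick 7: prefer A, take bolt from A; A=[crate,nail] B=[node,clip] C=[drum,disk,gear,oval,ingot,hook,bolt]

Answer: drum disk gear oval ingot hook bolt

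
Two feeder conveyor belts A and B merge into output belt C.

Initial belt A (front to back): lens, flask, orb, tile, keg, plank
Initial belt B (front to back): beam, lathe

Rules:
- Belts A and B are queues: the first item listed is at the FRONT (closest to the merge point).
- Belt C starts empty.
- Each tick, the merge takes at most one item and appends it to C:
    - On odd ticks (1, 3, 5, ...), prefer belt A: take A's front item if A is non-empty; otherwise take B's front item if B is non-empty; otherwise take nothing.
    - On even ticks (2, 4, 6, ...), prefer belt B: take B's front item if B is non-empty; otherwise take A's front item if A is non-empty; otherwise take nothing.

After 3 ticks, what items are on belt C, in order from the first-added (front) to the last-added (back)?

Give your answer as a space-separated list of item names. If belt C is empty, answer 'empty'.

Tick 1: prefer A, take lens from A; A=[flask,orb,tile,keg,plank] B=[beam,lathe] C=[lens]
Tick 2: prefer B, take beam from B; A=[flask,orb,tile,keg,plank] B=[lathe] C=[lens,beam]
Tick 3: prefer A, take flask from A; A=[orb,tile,keg,plank] B=[lathe] C=[lens,beam,flask]

Answer: lens beam flask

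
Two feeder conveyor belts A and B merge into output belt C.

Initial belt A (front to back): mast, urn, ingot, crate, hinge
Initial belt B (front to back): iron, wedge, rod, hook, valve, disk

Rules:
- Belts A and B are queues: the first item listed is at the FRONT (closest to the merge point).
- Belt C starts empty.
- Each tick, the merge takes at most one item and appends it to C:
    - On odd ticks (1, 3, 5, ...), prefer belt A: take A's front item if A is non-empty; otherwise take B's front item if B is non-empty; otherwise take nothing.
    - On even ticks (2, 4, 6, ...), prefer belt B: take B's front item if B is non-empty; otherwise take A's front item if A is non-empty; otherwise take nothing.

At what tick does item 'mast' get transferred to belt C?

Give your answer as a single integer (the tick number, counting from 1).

Tick 1: prefer A, take mast from A; A=[urn,ingot,crate,hinge] B=[iron,wedge,rod,hook,valve,disk] C=[mast]

Answer: 1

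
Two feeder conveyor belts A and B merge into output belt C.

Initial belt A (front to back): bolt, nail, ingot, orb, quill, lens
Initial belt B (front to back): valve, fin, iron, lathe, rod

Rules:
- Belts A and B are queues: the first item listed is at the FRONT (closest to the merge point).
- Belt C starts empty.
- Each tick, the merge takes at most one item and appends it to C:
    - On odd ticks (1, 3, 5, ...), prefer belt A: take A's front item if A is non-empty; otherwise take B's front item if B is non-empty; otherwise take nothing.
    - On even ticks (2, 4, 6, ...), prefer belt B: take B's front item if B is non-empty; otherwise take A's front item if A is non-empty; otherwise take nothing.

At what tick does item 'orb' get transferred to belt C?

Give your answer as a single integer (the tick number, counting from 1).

Tick 1: prefer A, take bolt from A; A=[nail,ingot,orb,quill,lens] B=[valve,fin,iron,lathe,rod] C=[bolt]
Tick 2: prefer B, take valve from B; A=[nail,ingot,orb,quill,lens] B=[fin,iron,lathe,rod] C=[bolt,valve]
Tick 3: prefer A, take nail from A; A=[ingot,orb,quill,lens] B=[fin,iron,lathe,rod] C=[bolt,valve,nail]
Tick 4: prefer B, take fin from B; A=[ingot,orb,quill,lens] B=[iron,lathe,rod] C=[bolt,valve,nail,fin]
Tick 5: prefer A, take ingot from A; A=[orb,quill,lens] B=[iron,lathe,rod] C=[bolt,valve,nail,fin,ingot]
Tick 6: prefer B, take iron from B; A=[orb,quill,lens] B=[lathe,rod] C=[bolt,valve,nail,fin,ingot,iron]
Tick 7: prefer A, take orb from A; A=[quill,lens] B=[lathe,rod] C=[bolt,valve,nail,fin,ingot,iron,orb]

Answer: 7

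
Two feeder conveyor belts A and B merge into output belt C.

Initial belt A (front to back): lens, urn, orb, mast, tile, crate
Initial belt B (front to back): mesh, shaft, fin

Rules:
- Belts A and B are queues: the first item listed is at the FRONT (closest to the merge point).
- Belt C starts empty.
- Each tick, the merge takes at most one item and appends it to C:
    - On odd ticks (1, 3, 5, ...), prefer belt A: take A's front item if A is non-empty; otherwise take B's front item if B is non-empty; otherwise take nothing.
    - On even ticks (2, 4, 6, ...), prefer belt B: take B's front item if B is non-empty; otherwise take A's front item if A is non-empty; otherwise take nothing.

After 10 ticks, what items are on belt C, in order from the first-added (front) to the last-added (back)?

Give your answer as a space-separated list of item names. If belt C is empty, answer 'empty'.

Answer: lens mesh urn shaft orb fin mast tile crate

Derivation:
Tick 1: prefer A, take lens from A; A=[urn,orb,mast,tile,crate] B=[mesh,shaft,fin] C=[lens]
Tick 2: prefer B, take mesh from B; A=[urn,orb,mast,tile,crate] B=[shaft,fin] C=[lens,mesh]
Tick 3: prefer A, take urn from A; A=[orb,mast,tile,crate] B=[shaft,fin] C=[lens,mesh,urn]
Tick 4: prefer B, take shaft from B; A=[orb,mast,tile,crate] B=[fin] C=[lens,mesh,urn,shaft]
Tick 5: prefer A, take orb from A; A=[mast,tile,crate] B=[fin] C=[lens,mesh,urn,shaft,orb]
Tick 6: prefer B, take fin from B; A=[mast,tile,crate] B=[-] C=[lens,mesh,urn,shaft,orb,fin]
Tick 7: prefer A, take mast from A; A=[tile,crate] B=[-] C=[lens,mesh,urn,shaft,orb,fin,mast]
Tick 8: prefer B, take tile from A; A=[crate] B=[-] C=[lens,mesh,urn,shaft,orb,fin,mast,tile]
Tick 9: prefer A, take crate from A; A=[-] B=[-] C=[lens,mesh,urn,shaft,orb,fin,mast,tile,crate]
Tick 10: prefer B, both empty, nothing taken; A=[-] B=[-] C=[lens,mesh,urn,shaft,orb,fin,mast,tile,crate]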